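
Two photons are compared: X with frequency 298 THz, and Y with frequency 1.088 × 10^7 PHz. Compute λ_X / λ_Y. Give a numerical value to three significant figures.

λ_X = 1.006 × 10^-6 m (from frequency = 298 THz, via λ = c/f).
λ_Y = 2.755 × 10^-14 m (from frequency = 1.088 × 10^7 PHz, via λ = c/f).
Ratio = 1.006 × 10^-6 / 2.755 × 10^-14 = 3.65 × 10^7.

3.65 × 10^7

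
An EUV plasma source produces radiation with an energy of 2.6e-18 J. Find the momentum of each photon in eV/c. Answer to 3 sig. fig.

16.2 eV/c

Use c = 2.99792458e8 m/s, 1 eV = 1.602176634e-19 J.
Since p = E/c for a photon, p = 8.673e-27 kg·m/s.
Converting to eV/c: p = 16.23 eV/c ≈ 16.2 eV/c.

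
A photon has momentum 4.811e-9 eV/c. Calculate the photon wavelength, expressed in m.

(h = 6.62607015e-34 J·s, c = 2.99792458e8 m/s, 1 eV = 1.602176634e-19 J.)
First convert: p = 4.811e-9 eV/c = 2.5711e-36 kg·m/s.
For a photon λ = h/p, so λ = 257.7 m.
So λ ≈ 258 m.

258 m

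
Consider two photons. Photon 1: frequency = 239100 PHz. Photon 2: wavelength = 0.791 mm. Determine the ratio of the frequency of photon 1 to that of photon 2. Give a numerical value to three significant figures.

6.31 × 10^8

f_1 = 2.391 × 10^20 Hz (from frequency = 239100 PHz, via f given directly).
f_2 = 3.790 × 10^11 Hz (from wavelength = 0.791 mm, via f = c/λ).
Ratio = 2.391 × 10^20 / 3.790 × 10^11 = 6.31 × 10^8.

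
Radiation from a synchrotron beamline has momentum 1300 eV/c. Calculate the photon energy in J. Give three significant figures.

Convert to SI: p = 1300 eV/c = 6.9476·10^-25 kg·m/s.
Since E = pc for a photon, E = 2.083·10^-16 J.
So E ≈ 2.08·10^-16 J.

2.08·10^-16 J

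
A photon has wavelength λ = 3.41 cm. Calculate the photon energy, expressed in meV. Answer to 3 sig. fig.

0.0364 meV

Convert to SI: λ = 3.41 cm = 0.0341 m.
For a photon E = hc/λ, so E = 5.825e-24 J.
Converting to meV: E = 0.03636 meV ≈ 0.0364 meV.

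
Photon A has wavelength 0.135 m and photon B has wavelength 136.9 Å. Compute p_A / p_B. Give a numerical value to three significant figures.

p_A = 4.908 × 10^-33 kg·m/s (from wavelength = 0.135 m, via p = h/λ).
p_B = 4.840 × 10^-26 kg·m/s (from wavelength = 136.9 Å, via p = h/λ).
Ratio = 4.908 × 10^-33 / 4.840 × 10^-26 = 1.01 × 10^-7.

1.01 × 10^-7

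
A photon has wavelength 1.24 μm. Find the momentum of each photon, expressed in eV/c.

Use h = 6.62607015e-34 J·s, c = 2.99792458e8 m/s, 1 eV = 1.602176634e-19 J.
First convert: λ = 1.24 μm = 1.24e-6 m.
For a photon p = h/λ, so p = 5.344e-28 kg·m/s.
Converting to eV/c: p = 0.9999 eV/c ≈ 1.00 eV/c.

1.00 eV/c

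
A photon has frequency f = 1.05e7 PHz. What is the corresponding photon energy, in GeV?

0.0434 GeV

In SI units: f = 1.05e7 PHz = 1.05e22 Hz.
Since E = hf for a photon, E = 6.957e-12 J.
Converting to GeV: E = 0.04342 GeV ≈ 0.0434 GeV.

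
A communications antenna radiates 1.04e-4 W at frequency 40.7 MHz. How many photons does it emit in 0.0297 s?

1.15e20 photons

Total energy: E_total = P·t = 1.04e-4 × 0.0297 = 3.089e-6 J.
Per-photon energy: E = 2.697e-26 J.
N = E_total / E_photon = 1.15e20.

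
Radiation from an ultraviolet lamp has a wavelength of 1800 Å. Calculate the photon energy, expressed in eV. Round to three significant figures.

6.89 eV

Take h = 6.62607015e-34 J·s, c = 2.99792458e8 m/s, 1 eV = 1.602176634e-19 J.
Convert to SI: λ = 1800 Å = 1.8e-7 m.
The photon relation is E = hc/λ, giving E = 1.104e-18 J.
Converting to eV: E = 6.888 eV ≈ 6.89 eV.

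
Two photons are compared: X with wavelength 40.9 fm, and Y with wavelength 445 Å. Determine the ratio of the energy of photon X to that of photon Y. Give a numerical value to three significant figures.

1.09 × 10^6

E_X = 4.857 × 10^-12 J (from wavelength = 40.9 fm, via E = hc/λ).
E_Y = 4.464 × 10^-18 J (from wavelength = 445 Å, via E = hc/λ).
Ratio = 4.857 × 10^-12 / 4.464 × 10^-18 = 1.09 × 10^6.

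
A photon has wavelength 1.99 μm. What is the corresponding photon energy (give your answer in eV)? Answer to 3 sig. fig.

Take h = 6.62607015 × 10^-34 J·s, c = 2.99792458 × 10^8 m/s, 1 eV = 1.602176634 × 10^-19 J.
In SI units: λ = 1.99 μm = 1.99 × 10^-6 m.
The photon relation is E = hc/λ, giving E = 9.982 × 10^-20 J.
Converting to eV: E = 0.6230 eV ≈ 0.623 eV.

0.623 eV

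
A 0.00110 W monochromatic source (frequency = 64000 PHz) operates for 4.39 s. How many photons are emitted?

1.14 × 10^11 photons

Total energy: E_total = P·t = 0.00110 × 4.39 = 0.004829 J.
Per-photon energy: E = 4.241 × 10^-14 J.
N = E_total / E_photon = 1.14 × 10^11.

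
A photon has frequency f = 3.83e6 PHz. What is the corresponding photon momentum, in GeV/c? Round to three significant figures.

(h = 6.62607015e-34 J·s, c = 2.99792458e8 m/s, 1 eV = 1.602176634e-19 J.)
In SI units: f = 3.83e6 PHz = 3.83e21 Hz.
For a photon p = hf/c, so p = 8.465e-21 kg·m/s.
Converting to GeV/c: p = 0.01584 GeV/c ≈ 0.0158 GeV/c.

0.0158 GeV/c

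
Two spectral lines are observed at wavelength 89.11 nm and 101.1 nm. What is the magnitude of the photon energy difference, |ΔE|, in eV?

Using E = hc/λ: E₁ = 2.2292e-18 J, E₂ = 1.9648e-18 J.
|ΔE| = |2.2292e-18 − 1.9648e-18| = 2.64e-19 J = 1.65 eV.

1.65 eV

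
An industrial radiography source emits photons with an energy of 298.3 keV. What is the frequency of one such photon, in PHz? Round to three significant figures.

(h = 6.62607015·10^-34 J·s, 1 eV = 1.602176634·10^-19 J.)
In SI units: E = 298.3 keV = 4.7793·10^-14 J.
Since f = E/h for a photon, f = 7.213·10^19 Hz.
Converting to PHz: f = 72130 PHz ≈ 7.21·10^4 PHz.

7.21·10^4 PHz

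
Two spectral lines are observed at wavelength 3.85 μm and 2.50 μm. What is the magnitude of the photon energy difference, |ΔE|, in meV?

174 meV

Using E = hc/λ: E₁ = 5.160·10^-20 J, E₂ = 7.946·10^-20 J.
|ΔE| = |5.160·10^-20 − 7.946·10^-20| = 2.79·10^-20 J = 174 meV.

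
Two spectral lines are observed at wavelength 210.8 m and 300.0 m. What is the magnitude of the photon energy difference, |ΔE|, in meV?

1.75e-6 meV

Using E = hc/λ: E₁ = 9.4234e-28 J, E₂ = 6.6215e-28 J.
|ΔE| = |9.4234e-28 − 6.6215e-28| = 2.80e-28 J = 1.75e-6 meV.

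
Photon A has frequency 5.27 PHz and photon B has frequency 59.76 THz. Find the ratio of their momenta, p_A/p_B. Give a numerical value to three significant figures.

88.2

p_A = 1.165e-26 kg·m/s (from frequency = 5.27 PHz, via p = hf/c).
p_B = 1.321e-28 kg·m/s (from frequency = 59.76 THz, via p = hf/c).
Ratio = 1.165e-26 / 1.321e-28 = 88.2.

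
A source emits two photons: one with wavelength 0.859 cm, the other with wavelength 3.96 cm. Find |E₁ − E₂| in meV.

Using E = hc/λ: E₁ = 2.313·10^-23 J, E₂ = 5.016·10^-24 J.
|ΔE| = |2.313·10^-23 − 5.016·10^-24| = 1.81·10^-23 J = 0.113 meV.

0.113 meV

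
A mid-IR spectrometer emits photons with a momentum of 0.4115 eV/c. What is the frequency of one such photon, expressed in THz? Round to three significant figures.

99.5 THz

Convert to SI: p = 0.4115 eV/c = 2.1992e-28 kg·m/s.
Since f = pc/h for a photon, f = 9.950e13 Hz.
Converting to THz: f = 99.50 THz ≈ 99.5 THz.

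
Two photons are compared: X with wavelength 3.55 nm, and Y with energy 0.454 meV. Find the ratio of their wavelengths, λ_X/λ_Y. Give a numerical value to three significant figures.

λ_X = 3.550 × 10^-9 m (from wavelength = 3.55 nm, via λ given directly).
λ_Y = 0.002731 m (from energy = 0.454 meV, via λ = hc/E).
Ratio = 3.550 × 10^-9 / 0.002731 = 1.30 × 10^-6.

1.30 × 10^-6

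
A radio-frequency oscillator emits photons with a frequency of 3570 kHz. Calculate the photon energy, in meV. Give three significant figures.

Convert to SI: f = 3570 kHz = 3.57e6 Hz.
The photon relation is E = hf, giving E = 2.366e-27 J.
Converting to meV: E = 1.476e-5 meV ≈ 1.48e-5 meV.

1.48e-5 meV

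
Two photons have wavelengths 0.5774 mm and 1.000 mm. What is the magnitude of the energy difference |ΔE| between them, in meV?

Using E = hc/λ: E₁ = 3.4403 × 10^-22 J, E₂ = 1.9864 × 10^-22 J.
|ΔE| = |3.4403 × 10^-22 − 1.9864 × 10^-22| = 1.45 × 10^-22 J = 0.907 meV.

0.907 meV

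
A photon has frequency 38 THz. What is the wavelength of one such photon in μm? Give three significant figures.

7.89 μm

First convert: f = 38 THz = 3.8e13 Hz.
The photon relation is λ = c/f, giving λ = 7.889e-6 m.
Converting to μm: λ = 7.889 μm ≈ 7.89 μm.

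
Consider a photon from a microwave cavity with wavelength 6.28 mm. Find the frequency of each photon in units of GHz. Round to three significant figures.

47.7 GHz

Take c = 2.99792458e8 m/s.
First convert: λ = 6.28 mm = 0.00628 m.
Since f = c/λ for a photon, f = 4.774e10 Hz.
Converting to GHz: f = 47.74 GHz ≈ 47.7 GHz.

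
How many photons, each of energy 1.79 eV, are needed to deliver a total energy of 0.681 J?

Per-photon energy: E = 2.868 × 10^-19 J (from energy = 1.79 eV).
N = E_total / E_photon = 0.681 J / 2.868 × 10^-19 J = 2.37 × 10^18.

2.37 × 10^18 photons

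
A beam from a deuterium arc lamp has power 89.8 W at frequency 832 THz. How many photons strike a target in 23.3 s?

3.80 × 10^21 photons

Total energy: E_total = P·t = 89.8 × 23.3 = 2092 J.
Per-photon energy: E = 5.513 × 10^-19 J.
N = E_total / E_photon = 3.80 × 10^21.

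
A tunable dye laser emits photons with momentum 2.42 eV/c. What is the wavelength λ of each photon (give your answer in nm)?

Convert to SI: p = 2.42 eV/c = 1.2933 × 10^-27 kg·m/s.
Apply λ = h/p: λ = 5.123 × 10^-7 m.
Converting to nm: λ = 512.3 nm ≈ 512 nm.

512 nm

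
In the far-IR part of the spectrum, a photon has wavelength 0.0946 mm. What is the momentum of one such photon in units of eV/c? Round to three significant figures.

Convert to SI: λ = 0.0946 mm = 9.46 × 10^-5 m.
For a photon p = h/λ, so p = 7.004 × 10^-30 kg·m/s.
Converting to eV/c: p = 0.01311 eV/c ≈ 0.0131 eV/c.

0.0131 eV/c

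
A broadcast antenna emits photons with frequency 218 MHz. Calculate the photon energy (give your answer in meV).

9.02 × 10^-4 meV

Take h = 6.62607015 × 10^-34 J·s, 1 eV = 1.602176634 × 10^-19 J.
In SI units: f = 218 MHz = 2.18 × 10^8 Hz.
For a photon E = hf, so E = 1.444 × 10^-25 J.
Converting to meV: E = 9.016 × 10^-4 meV ≈ 9.02 × 10^-4 meV.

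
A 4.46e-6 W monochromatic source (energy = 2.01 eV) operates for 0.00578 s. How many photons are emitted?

Total energy: E_total = P·t = 4.46e-6 × 0.00578 = 2.578e-8 J.
Per-photon energy: E = 3.220e-19 J.
N = E_total / E_photon = 8.00e10.

8.00e10 photons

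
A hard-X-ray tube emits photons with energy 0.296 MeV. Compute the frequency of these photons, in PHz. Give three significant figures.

7.16·10^4 PHz

Convert to SI: E = 0.296 MeV = 4.7424·10^-14 J.
Since f = E/h for a photon, f = 7.157·10^19 Hz.
Converting to PHz: f = 71570 PHz ≈ 7.16·10^4 PHz.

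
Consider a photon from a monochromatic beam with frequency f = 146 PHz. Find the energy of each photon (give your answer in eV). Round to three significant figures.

(h = 6.62607015e-34 J·s, 1 eV = 1.602176634e-19 J.)
In SI units: f = 146 PHz = 1.46e17 Hz.
For a photon E = hf, so E = 9.674e-17 J.
Converting to eV: E = 603.8 eV ≈ 604 eV.

604 eV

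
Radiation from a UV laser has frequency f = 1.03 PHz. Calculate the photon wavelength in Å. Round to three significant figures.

2910 Å

Take c = 2.99792458e8 m/s.
First convert: f = 1.03 PHz = 1.03e15 Hz.
The photon relation is λ = c/f, giving λ = 2.911e-7 m.
Converting to Å: λ = 2911 Å ≈ 2910 Å.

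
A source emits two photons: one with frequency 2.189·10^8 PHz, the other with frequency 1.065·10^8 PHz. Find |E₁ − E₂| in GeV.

0.465 GeV

Using E = hf: E₁ = 1.4504·10^-10 J, E₂ = 7.0568·10^-11 J.
|ΔE| = |1.4504·10^-10 − 7.0568·10^-11| = 7.45·10^-11 J = 0.465 GeV.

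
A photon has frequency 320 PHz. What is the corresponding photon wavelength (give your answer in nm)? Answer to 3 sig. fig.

0.937 nm

Use c = 2.99792458·10^8 m/s.
Convert to SI: f = 320 PHz = 3.2·10^17 Hz.
Apply λ = c/f: λ = 9.369·10^-10 m.
Converting to nm: λ = 0.9369 nm ≈ 0.937 nm.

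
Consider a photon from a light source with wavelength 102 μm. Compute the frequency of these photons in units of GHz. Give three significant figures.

In SI units: λ = 102 μm = 1.02e-4 m.
Since f = c/λ for a photon, f = 2.939e12 Hz.
Converting to GHz: f = 2939 GHz ≈ 2940 GHz.

2940 GHz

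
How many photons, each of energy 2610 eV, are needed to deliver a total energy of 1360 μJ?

3.25 × 10^12 photons

Per-photon energy: E = 4.182 × 10^-16 J (from energy = 2610 eV).
N = E_total / E_photon = 0.00136 J / 4.182 × 10^-16 J = 3.25 × 10^12.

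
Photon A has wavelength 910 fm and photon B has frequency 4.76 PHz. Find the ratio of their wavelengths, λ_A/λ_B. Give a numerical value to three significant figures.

1.44 × 10^-5

λ_A = 9.100 × 10^-13 m (from wavelength = 910 fm, via λ given directly).
λ_B = 6.298 × 10^-8 m (from frequency = 4.76 PHz, via λ = c/f).
Ratio = 9.100 × 10^-13 / 6.298 × 10^-8 = 1.44 × 10^-5.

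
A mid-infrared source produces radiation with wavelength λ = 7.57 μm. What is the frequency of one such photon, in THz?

39.6 THz

Take c = 2.99792458e8 m/s.
Convert to SI: λ = 7.57 μm = 7.57e-6 m.
Since f = c/λ for a photon, f = 3.960e13 Hz.
Converting to THz: f = 39.60 THz ≈ 39.6 THz.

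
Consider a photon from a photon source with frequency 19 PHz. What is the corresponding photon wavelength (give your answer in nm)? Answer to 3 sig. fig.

15.8 nm

In SI units: f = 19 PHz = 1.9e16 Hz.
For a photon λ = c/f, so λ = 1.578e-8 m.
Converting to nm: λ = 15.78 nm ≈ 15.8 nm.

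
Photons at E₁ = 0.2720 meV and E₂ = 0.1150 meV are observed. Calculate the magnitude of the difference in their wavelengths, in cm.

0.622 cm

Using λ = hc/E: λ₁ = 0.0045582 m, λ₂ = 0.010781 m.
|Δλ| = |0.0045582 − 0.010781| = 0.00622 m = 0.622 cm.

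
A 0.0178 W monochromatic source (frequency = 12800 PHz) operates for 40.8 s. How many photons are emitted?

8.56 × 10^13 photons

Total energy: E_total = P·t = 0.0178 × 40.8 = 0.7262 J.
Per-photon energy: E = 8.481 × 10^-15 J.
N = E_total / E_photon = 8.56 × 10^13.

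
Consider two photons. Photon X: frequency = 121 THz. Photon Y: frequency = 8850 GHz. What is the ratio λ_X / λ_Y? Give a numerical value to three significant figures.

0.0731

λ_X = 2.478e-6 m (from frequency = 121 THz, via λ = c/f).
λ_Y = 3.387e-5 m (from frequency = 8850 GHz, via λ = c/f).
Ratio = 2.478e-6 / 3.387e-5 = 0.0731.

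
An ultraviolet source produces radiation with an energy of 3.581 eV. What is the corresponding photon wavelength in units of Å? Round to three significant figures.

3460 Å

(h = 6.62607015e-34 J·s, c = 2.99792458e8 m/s, 1 eV = 1.602176634e-19 J.)
First convert: E = 3.581 eV = 5.7374e-19 J.
For a photon λ = hc/E, so λ = 3.462e-7 m.
Converting to Å: λ = 3462 Å ≈ 3460 Å.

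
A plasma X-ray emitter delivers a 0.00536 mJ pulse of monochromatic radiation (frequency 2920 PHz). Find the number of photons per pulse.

Per-photon energy: E = 1.935 × 10^-15 J (from frequency = 2920 PHz).
N = E_total / E_photon = 5.36 × 10^-6 J / 1.935 × 10^-15 J = 2.77 × 10^9.

2.77 × 10^9 photons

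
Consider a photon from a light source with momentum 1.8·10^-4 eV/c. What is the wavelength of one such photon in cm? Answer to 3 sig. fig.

0.689 cm

Take h = 6.62607015·10^-34 J·s, c = 2.99792458·10^8 m/s, 1 eV = 1.602176634·10^-19 J.
First convert: p = 1.8·10^-4 eV/c = 9.6197·10^-32 kg·m/s.
The photon relation is λ = h/p, giving λ = 0.006888 m.
Converting to cm: λ = 0.6888 cm ≈ 0.689 cm.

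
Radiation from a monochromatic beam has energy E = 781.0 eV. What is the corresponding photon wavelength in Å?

15.9 Å

In SI units: E = 781.0 eV = 1.2513e-16 J.
Apply λ = hc/E: λ = 1.588e-9 m.
Converting to Å: λ = 15.88 Å ≈ 15.9 Å.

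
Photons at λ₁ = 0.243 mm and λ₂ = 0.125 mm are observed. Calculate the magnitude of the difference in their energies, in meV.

4.82 meV

Using E = hc/λ: E₁ = 8.175 × 10^-22 J, E₂ = 1.589 × 10^-21 J.
|ΔE| = |8.175 × 10^-22 − 1.589 × 10^-21| = 7.72 × 10^-22 J = 4.82 meV.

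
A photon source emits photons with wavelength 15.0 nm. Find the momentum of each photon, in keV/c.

(h = 6.62607015 × 10^-34 J·s, c = 2.99792458 × 10^8 m/s, 1 eV = 1.602176634 × 10^-19 J.)
First convert: λ = 15.0 nm = 1.50 × 10^-8 m.
For a photon p = h/λ, so p = 4.417 × 10^-26 kg·m/s.
Converting to keV/c: p = 0.08266 keV/c ≈ 0.0827 keV/c.

0.0827 keV/c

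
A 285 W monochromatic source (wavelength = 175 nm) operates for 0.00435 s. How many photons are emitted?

Total energy: E_total = P·t = 285 × 0.00435 = 1.240 J.
Per-photon energy: E = 1.135e-18 J.
N = E_total / E_photon = 1.09e18.

1.09e18 photons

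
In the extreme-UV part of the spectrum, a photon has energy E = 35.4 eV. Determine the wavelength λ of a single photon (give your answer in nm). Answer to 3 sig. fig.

35.0 nm

(h = 6.62607015 × 10^-34 J·s, c = 2.99792458 × 10^8 m/s, 1 eV = 1.602176634 × 10^-19 J.)
In SI units: E = 35.4 eV = 5.6717 × 10^-18 J.
For a photon λ = hc/E, so λ = 3.502 × 10^-8 m.
Converting to nm: λ = 35.02 nm ≈ 35.0 nm.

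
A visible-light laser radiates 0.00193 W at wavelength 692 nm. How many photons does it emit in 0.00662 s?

4.45e13 photons

Total energy: E_total = P·t = 0.00193 × 0.00662 = 1.278e-5 J.
Per-photon energy: E = 2.871e-19 J.
N = E_total / E_photon = 4.45e13.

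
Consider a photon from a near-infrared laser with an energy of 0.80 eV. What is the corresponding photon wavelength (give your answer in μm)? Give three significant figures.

1.55 μm

Take h = 6.62607015 × 10^-34 J·s, c = 2.99792458 × 10^8 m/s, 1 eV = 1.602176634 × 10^-19 J.
Convert to SI: E = 0.80 eV = 1.2817 × 10^-19 J.
For a photon λ = hc/E, so λ = 1.550 × 10^-6 m.
Converting to μm: λ = 1.550 μm ≈ 1.55 μm.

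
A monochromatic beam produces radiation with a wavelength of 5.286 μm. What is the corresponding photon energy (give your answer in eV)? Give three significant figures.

0.235 eV

In SI units: λ = 5.286 μm = 5.286e-6 m.
For a photon E = hc/λ, so E = 3.758e-20 J.
Converting to eV: E = 0.2346 eV ≈ 0.235 eV.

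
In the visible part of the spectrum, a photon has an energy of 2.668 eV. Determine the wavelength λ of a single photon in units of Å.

4650 Å

Take h = 6.62607015e-34 J·s, c = 2.99792458e8 m/s, 1 eV = 1.602176634e-19 J.
First convert: E = 2.668 eV = 4.2746e-19 J.
The photon relation is λ = hc/E, giving λ = 4.647e-7 m.
Converting to Å: λ = 4647 Å ≈ 4650 Å.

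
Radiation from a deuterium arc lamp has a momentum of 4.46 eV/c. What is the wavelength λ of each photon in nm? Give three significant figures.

278 nm

In SI units: p = 4.46 eV/c = 2.3836 × 10^-27 kg·m/s.
For a photon λ = h/p, so λ = 2.780 × 10^-7 m.
Converting to nm: λ = 278.0 nm ≈ 278 nm.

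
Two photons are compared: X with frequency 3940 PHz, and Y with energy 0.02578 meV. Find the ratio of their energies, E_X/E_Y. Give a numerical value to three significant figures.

E_X = 2.611 × 10^-15 J (from frequency = 3940 PHz, via E = hf).
E_Y = 4.130 × 10^-24 J (from energy = 0.02578 meV, via E given directly).
Ratio = 2.611 × 10^-15 / 4.130 × 10^-24 = 6.32 × 10^8.

6.32 × 10^8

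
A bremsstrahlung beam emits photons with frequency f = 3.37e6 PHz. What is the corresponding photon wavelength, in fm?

Convert to SI: f = 3.37e6 PHz = 3.37e21 Hz.
Since λ = c/f for a photon, λ = 8.896e-14 m.
Converting to fm: λ = 88.96 fm ≈ 89.0 fm.

89.0 fm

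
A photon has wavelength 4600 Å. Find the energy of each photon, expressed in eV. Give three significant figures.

Take h = 6.62607015 × 10^-34 J·s, c = 2.99792458 × 10^8 m/s, 1 eV = 1.602176634 × 10^-19 J.
In SI units: λ = 4600 Å = 4.6 × 10^-7 m.
Since E = hc/λ for a photon, E = 4.318 × 10^-19 J.
Converting to eV: E = 2.695 eV ≈ 2.70 eV.

2.70 eV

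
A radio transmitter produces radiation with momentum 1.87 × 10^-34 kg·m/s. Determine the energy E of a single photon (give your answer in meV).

For a photon E = pc, so E = 5.606 × 10^-26 J.
Converting to meV: E = 3.499 × 10^-4 meV ≈ 3.50 × 10^-4 meV.

3.50 × 10^-4 meV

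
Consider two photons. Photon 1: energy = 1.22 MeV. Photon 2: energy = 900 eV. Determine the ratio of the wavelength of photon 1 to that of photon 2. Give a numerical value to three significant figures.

λ_1 = 1.016e-12 m (from energy = 1.22 MeV, via λ = hc/E).
λ_2 = 1.378e-9 m (from energy = 900 eV, via λ = hc/E).
Ratio = 1.016e-12 / 1.378e-9 = 7.38e-4.

7.38e-4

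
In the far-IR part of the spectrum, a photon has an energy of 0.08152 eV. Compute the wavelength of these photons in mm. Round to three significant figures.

First convert: E = 0.08152 eV = 1.3061e-20 J.
Apply λ = hc/E: λ = 1.521e-5 m.
Converting to mm: λ = 0.01521 mm ≈ 0.0152 mm.

0.0152 mm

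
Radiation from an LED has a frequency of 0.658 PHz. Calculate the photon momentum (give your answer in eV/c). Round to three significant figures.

In SI units: f = 0.658 PHz = 6.58 × 10^14 Hz.
Since p = hf/c for a photon, p = 1.454 × 10^-27 kg·m/s.
Converting to eV/c: p = 2.721 eV/c ≈ 2.72 eV/c.

2.72 eV/c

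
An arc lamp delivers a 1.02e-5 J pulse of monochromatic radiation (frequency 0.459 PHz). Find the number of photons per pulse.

Per-photon energy: E = 3.041e-19 J (from frequency = 0.459 PHz).
N = E_total / E_photon = 1.02e-5 J / 3.041e-19 J = 3.35e13.

3.35e13 photons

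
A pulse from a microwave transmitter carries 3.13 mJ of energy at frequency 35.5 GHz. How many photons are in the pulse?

Per-photon energy: E = 2.352·10^-23 J (from frequency = 35.5 GHz).
N = E_total / E_photon = 0.00313 J / 2.352·10^-23 J = 1.33·10^20.

1.33·10^20 photons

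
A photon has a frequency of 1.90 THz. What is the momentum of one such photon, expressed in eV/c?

7.86 × 10^-3 eV/c

(h = 6.62607015 × 10^-34 J·s, c = 2.99792458 × 10^8 m/s, 1 eV = 1.602176634 × 10^-19 J.)
Convert to SI: f = 1.90 THz = 1.90 × 10^12 Hz.
Since p = hf/c for a photon, p = 4.199 × 10^-30 kg·m/s.
Converting to eV/c: p = 0.007858 eV/c ≈ 7.86 × 10^-3 eV/c.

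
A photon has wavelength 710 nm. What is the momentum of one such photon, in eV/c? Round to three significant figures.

1.75 eV/c

(h = 6.62607015·10^-34 J·s, c = 2.99792458·10^8 m/s, 1 eV = 1.602176634·10^-19 J.)
Convert to SI: λ = 710 nm = 7.1·10^-7 m.
Since p = h/λ for a photon, p = 9.332·10^-28 kg·m/s.
Converting to eV/c: p = 1.746 eV/c ≈ 1.75 eV/c.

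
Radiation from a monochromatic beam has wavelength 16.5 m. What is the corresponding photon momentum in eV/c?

Use h = 6.62607015 × 10^-34 J·s, c = 2.99792458 × 10^8 m/s, 1 eV = 1.602176634 × 10^-19 J.
The photon relation is p = h/λ, giving p = 4.016 × 10^-35 kg·m/s.
Converting to eV/c: p = 7.514 × 10^-8 eV/c ≈ 7.51 × 10^-8 eV/c.

7.51 × 10^-8 eV/c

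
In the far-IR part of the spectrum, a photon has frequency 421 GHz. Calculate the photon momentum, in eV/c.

Convert to SI: f = 421 GHz = 4.21e11 Hz.
Apply p = hf/c: p = 9.305e-31 kg·m/s.
Converting to eV/c: p = 0.001741 eV/c ≈ 1.74e-3 eV/c.

1.74e-3 eV/c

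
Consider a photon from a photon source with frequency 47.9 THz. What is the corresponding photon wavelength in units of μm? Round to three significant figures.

6.26 μm

In SI units: f = 47.9 THz = 4.79e13 Hz.
Since λ = c/f for a photon, λ = 6.259e-6 m.
Converting to μm: λ = 6.259 μm ≈ 6.26 μm.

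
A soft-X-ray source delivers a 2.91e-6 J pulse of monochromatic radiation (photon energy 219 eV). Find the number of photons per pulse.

Per-photon energy: E = 3.509e-17 J (from energy = 219 eV).
N = E_total / E_photon = 2.91e-6 J / 3.509e-17 J = 8.29e10.

8.29e10 photons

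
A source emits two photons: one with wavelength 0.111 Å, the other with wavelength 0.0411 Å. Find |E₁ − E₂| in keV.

Using E = hc/λ: E₁ = 1.790e-14 J, E₂ = 4.833e-14 J.
|ΔE| = |1.790e-14 − 4.833e-14| = 3.04e-14 J = 190 keV.

190 keV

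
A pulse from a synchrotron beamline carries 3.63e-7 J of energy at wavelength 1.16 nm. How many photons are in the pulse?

Per-photon energy: E = 1.712e-16 J (from wavelength = 1.16 nm).
N = E_total / E_photon = 3.63e-7 J / 1.712e-16 J = 2.12e9.

2.12e9 photons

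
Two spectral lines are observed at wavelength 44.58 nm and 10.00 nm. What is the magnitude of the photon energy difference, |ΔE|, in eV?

96.2 eV

Using E = hc/λ: E₁ = 4.4559e-18 J, E₂ = 1.9864e-17 J.
|ΔE| = |4.4559e-18 − 1.9864e-17| = 1.54e-17 J = 96.2 eV.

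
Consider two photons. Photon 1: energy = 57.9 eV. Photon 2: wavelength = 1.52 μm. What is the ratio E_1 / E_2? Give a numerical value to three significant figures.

71.0

E_1 = 9.277·10^-18 J (from energy = 57.9 eV, via E given directly).
E_2 = 1.307·10^-19 J (from wavelength = 1.52 μm, via E = hc/λ).
Ratio = 9.277·10^-18 / 1.307·10^-19 = 71.0.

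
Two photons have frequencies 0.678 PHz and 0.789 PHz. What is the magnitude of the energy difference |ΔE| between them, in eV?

0.459 eV

Using E = hf: E₁ = 4.492e-19 J, E₂ = 5.228e-19 J.
|ΔE| = |4.492e-19 − 5.228e-19| = 7.35e-20 J = 0.459 eV.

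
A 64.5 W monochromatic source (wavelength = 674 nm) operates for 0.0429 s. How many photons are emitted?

9.39 × 10^18 photons

Total energy: E_total = P·t = 64.5 × 0.0429 = 2.767 J.
Per-photon energy: E = 2.947 × 10^-19 J.
N = E_total / E_photon = 9.39 × 10^18.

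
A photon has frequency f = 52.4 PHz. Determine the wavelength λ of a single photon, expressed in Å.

57.2 Å

(c = 2.99792458 × 10^8 m/s.)
In SI units: f = 52.4 PHz = 5.24 × 10^16 Hz.
The photon relation is λ = c/f, giving λ = 5.721 × 10^-9 m.
Converting to Å: λ = 57.21 Å ≈ 57.2 Å.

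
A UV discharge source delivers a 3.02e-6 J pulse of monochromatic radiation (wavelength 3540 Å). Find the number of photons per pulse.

5.38e12 photons

Per-photon energy: E = 5.611e-19 J (from wavelength = 3540 Å).
N = E_total / E_photon = 3.02e-6 J / 5.611e-19 J = 5.38e12.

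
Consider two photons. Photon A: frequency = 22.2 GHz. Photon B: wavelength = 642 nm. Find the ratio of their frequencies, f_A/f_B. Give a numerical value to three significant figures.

f_A = 2.220e10 Hz (from frequency = 22.2 GHz, via f given directly).
f_B = 4.670e14 Hz (from wavelength = 642 nm, via f = c/λ).
Ratio = 2.220e10 / 4.670e14 = 4.75e-5.

4.75e-5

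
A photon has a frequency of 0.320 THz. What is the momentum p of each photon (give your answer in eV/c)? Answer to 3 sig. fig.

1.32e-3 eV/c

Take h = 6.62607015e-34 J·s, c = 2.99792458e8 m/s, 1 eV = 1.602176634e-19 J.
In SI units: f = 0.320 THz = 3.20e11 Hz.
For a photon p = hf/c, so p = 7.073e-31 kg·m/s.
Converting to eV/c: p = 0.001323 eV/c ≈ 1.32e-3 eV/c.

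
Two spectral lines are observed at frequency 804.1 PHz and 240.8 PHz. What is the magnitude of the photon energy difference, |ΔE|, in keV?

Using E = hf: E₁ = 5.3280 × 10^-16 J, E₂ = 1.5956 × 10^-16 J.
|ΔE| = |5.3280 × 10^-16 − 1.5956 × 10^-16| = 3.73 × 10^-16 J = 2.33 keV.

2.33 keV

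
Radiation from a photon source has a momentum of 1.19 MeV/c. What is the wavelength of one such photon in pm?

1.04 pm

Convert to SI: p = 1.19 MeV/c = 6.3597e-22 kg·m/s.
For a photon λ = h/p, so λ = 1.042e-12 m.
Converting to pm: λ = 1.042 pm ≈ 1.04 pm.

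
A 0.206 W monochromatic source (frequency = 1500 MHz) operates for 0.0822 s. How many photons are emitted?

1.70·10^22 photons

Total energy: E_total = P·t = 0.206 × 0.0822 = 0.01693 J.
Per-photon energy: E = 9.939·10^-25 J.
N = E_total / E_photon = 1.70·10^22.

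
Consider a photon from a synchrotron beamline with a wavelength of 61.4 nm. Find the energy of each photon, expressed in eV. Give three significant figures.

20.2 eV

Take h = 6.62607015·10^-34 J·s, c = 2.99792458·10^8 m/s, 1 eV = 1.602176634·10^-19 J.
First convert: λ = 61.4 nm = 6.14·10^-8 m.
Apply E = hc/λ: E = 3.235·10^-18 J.
Converting to eV: E = 20.19 eV ≈ 20.2 eV.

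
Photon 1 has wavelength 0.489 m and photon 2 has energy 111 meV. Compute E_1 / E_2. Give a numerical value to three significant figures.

E_1 = 4.062·10^-25 J (from wavelength = 0.489 m, via E = hc/λ).
E_2 = 1.778·10^-20 J (from energy = 111 meV, via E given directly).
Ratio = 4.062·10^-25 / 1.778·10^-20 = 2.28·10^-5.

2.28·10^-5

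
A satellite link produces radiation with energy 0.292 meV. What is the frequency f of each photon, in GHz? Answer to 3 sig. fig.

Convert to SI: E = 0.292 meV = 4.6784·10^-23 J.
For a photon f = E/h, so f = 7.061·10^10 Hz.
Converting to GHz: f = 70.61 GHz ≈ 70.6 GHz.

70.6 GHz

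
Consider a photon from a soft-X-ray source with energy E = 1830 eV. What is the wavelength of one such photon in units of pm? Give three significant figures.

First convert: E = 1830 eV = 2.9320 × 10^-16 J.
For a photon λ = hc/E, so λ = 6.775 × 10^-10 m.
Converting to pm: λ = 677.5 pm ≈ 678 pm.

678 pm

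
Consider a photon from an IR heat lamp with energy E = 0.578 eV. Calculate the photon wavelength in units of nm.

2150 nm

Take h = 6.62607015e-34 J·s, c = 2.99792458e8 m/s, 1 eV = 1.602176634e-19 J.
In SI units: E = 0.578 eV = 9.2606e-20 J.
Apply λ = hc/E: λ = 2.145e-6 m.
Converting to nm: λ = 2145 nm ≈ 2150 nm.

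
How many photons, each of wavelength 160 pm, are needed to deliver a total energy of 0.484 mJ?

Per-photon energy: E = 1.242e-15 J (from wavelength = 160 pm).
N = E_total / E_photon = 4.84e-4 J / 1.242e-15 J = 3.90e11.

3.90e11 photons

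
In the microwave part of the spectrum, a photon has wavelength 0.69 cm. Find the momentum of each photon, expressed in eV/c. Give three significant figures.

Use h = 6.62607015 × 10^-34 J·s, c = 2.99792458 × 10^8 m/s, 1 eV = 1.602176634 × 10^-19 J.
In SI units: λ = 0.69 cm = 0.0069 m.
Apply p = h/λ: p = 9.603 × 10^-32 kg·m/s.
Converting to eV/c: p = 1.797 × 10^-4 eV/c ≈ 1.80 × 10^-4 eV/c.

1.80 × 10^-4 eV/c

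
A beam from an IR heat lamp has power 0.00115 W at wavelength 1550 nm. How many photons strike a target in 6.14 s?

5.51e16 photons

Total energy: E_total = P·t = 0.00115 × 6.14 = 0.007061 J.
Per-photon energy: E = 1.282e-19 J.
N = E_total / E_photon = 5.51e16.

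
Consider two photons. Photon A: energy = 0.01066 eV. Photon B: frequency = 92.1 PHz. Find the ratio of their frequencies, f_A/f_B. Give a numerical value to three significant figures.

2.80e-5

f_A = 2.578e12 Hz (from energy = 0.01066 eV, via f = E/h).
f_B = 9.210e16 Hz (from frequency = 92.1 PHz, via f given directly).
Ratio = 2.578e12 / 9.210e16 = 2.80e-5.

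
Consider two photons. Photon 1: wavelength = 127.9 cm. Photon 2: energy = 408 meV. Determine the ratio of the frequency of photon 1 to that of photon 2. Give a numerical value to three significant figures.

2.38·10^-6

f_1 = 2.344·10^8 Hz (from wavelength = 127.9 cm, via f = c/λ).
f_2 = 9.865·10^13 Hz (from energy = 408 meV, via f = E/h).
Ratio = 2.344·10^8 / 9.865·10^13 = 2.38·10^-6.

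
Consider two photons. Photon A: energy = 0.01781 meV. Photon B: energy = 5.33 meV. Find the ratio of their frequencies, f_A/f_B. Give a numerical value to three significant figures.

f_A = 4.306 × 10^9 Hz (from energy = 0.01781 meV, via f = E/h).
f_B = 1.289 × 10^12 Hz (from energy = 5.33 meV, via f = E/h).
Ratio = 4.306 × 10^9 / 1.289 × 10^12 = 3.34 × 10^-3.

3.34 × 10^-3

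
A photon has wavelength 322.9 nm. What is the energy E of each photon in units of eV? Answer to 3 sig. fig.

3.84 eV

(h = 6.62607015e-34 J·s, c = 2.99792458e8 m/s, 1 eV = 1.602176634e-19 J.)
Convert to SI: λ = 322.9 nm = 3.229e-7 m.
For a photon E = hc/λ, so E = 6.152e-19 J.
Converting to eV: E = 3.840 eV ≈ 3.84 eV.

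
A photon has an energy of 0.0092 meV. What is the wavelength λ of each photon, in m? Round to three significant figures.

0.135 m

Convert to SI: E = 0.0092 meV = 1.4740e-24 J.
Since λ = hc/E for a photon, λ = 0.1348 m.
So λ ≈ 0.135 m.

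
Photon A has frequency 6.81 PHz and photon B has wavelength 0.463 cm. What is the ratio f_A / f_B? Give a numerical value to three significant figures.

f_A = 6.810e15 Hz (from frequency = 6.81 PHz, via f given directly).
f_B = 6.475e10 Hz (from wavelength = 0.463 cm, via f = c/λ).
Ratio = 6.810e15 / 6.475e10 = 1.05e5.

1.05e5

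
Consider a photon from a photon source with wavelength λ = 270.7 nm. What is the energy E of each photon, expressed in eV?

Take h = 6.62607015e-34 J·s, c = 2.99792458e8 m/s, 1 eV = 1.602176634e-19 J.
Convert to SI: λ = 270.7 nm = 2.707e-7 m.
For a photon E = hc/λ, so E = 7.338e-19 J.
Converting to eV: E = 4.580 eV ≈ 4.58 eV.

4.58 eV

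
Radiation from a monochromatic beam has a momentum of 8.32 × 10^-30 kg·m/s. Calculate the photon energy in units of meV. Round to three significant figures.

Since E = pc for a photon, E = 2.494 × 10^-21 J.
Converting to meV: E = 15.57 meV ≈ 15.6 meV.

15.6 meV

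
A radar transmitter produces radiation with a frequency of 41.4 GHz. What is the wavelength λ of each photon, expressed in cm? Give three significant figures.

0.724 cm

Take c = 2.99792458e8 m/s.
First convert: f = 41.4 GHz = 4.14e10 Hz.
Since λ = c/f for a photon, λ = 0.007241 m.
Converting to cm: λ = 0.7241 cm ≈ 0.724 cm.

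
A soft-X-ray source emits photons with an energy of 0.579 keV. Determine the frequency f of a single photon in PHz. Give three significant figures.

140 PHz

First convert: E = 0.579 keV = 9.2766 × 10^-17 J.
Since f = E/h for a photon, f = 1.400 × 10^17 Hz.
Converting to PHz: f = 140.0 PHz ≈ 140 PHz.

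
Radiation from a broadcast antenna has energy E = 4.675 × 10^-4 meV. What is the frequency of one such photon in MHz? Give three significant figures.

113 MHz

(h = 6.62607015 × 10^-34 J·s, 1 eV = 1.602176634 × 10^-19 J.)
First convert: E = 4.675 × 10^-4 meV = 7.4902 × 10^-26 J.
Apply f = E/h: f = 1.130 × 10^8 Hz.
Converting to MHz: f = 113.0 MHz ≈ 113 MHz.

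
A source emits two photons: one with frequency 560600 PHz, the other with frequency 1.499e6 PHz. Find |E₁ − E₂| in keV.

Using E = hf: E₁ = 3.7146e-13 J, E₂ = 9.9325e-13 J.
|ΔE| = |3.7146e-13 − 9.9325e-13| = 6.22e-13 J = 3880 keV.

3880 keV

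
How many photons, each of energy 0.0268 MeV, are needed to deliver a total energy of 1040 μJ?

2.42e11 photons

Per-photon energy: E = 4.294e-15 J (from energy = 0.0268 MeV).
N = E_total / E_photon = 0.00104 J / 4.294e-15 J = 2.42e11.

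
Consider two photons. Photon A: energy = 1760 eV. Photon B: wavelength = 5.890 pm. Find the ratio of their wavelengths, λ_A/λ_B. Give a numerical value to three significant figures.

λ_A = 7.045 × 10^-10 m (from energy = 1760 eV, via λ = hc/E).
λ_B = 5.890 × 10^-12 m (from wavelength = 5.890 pm, via λ given directly).
Ratio = 7.045 × 10^-10 / 5.890 × 10^-12 = 120.

120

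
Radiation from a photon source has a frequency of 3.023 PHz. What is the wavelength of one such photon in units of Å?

Use c = 2.99792458e8 m/s.
First convert: f = 3.023 PHz = 3.023e15 Hz.
The photon relation is λ = c/f, giving λ = 9.917e-8 m.
Converting to Å: λ = 991.7 Å ≈ 992 Å.

992 Å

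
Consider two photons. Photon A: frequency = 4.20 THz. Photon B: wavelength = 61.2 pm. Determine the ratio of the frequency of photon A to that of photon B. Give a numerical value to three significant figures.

f_A = 4.200e12 Hz (from frequency = 4.20 THz, via f given directly).
f_B = 4.899e18 Hz (from wavelength = 61.2 pm, via f = c/λ).
Ratio = 4.200e12 / 4.899e18 = 8.57e-7.

8.57e-7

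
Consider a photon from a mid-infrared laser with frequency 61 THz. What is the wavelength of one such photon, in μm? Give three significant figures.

Take c = 2.99792458e8 m/s.
In SI units: f = 61 THz = 6.1e13 Hz.
For a photon λ = c/f, so λ = 4.915e-6 m.
Converting to μm: λ = 4.915 μm ≈ 4.91 μm.

4.91 μm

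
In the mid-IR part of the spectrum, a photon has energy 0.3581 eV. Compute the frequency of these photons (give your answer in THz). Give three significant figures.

86.6 THz

First convert: E = 0.3581 eV = 5.7374 × 10^-20 J.
For a photon f = E/h, so f = 8.659 × 10^13 Hz.
Converting to THz: f = 86.59 THz ≈ 86.6 THz.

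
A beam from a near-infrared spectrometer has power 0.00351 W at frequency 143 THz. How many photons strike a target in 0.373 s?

Total energy: E_total = P·t = 0.00351 × 0.373 = 0.001309 J.
Per-photon energy: E = 9.475e-20 J.
N = E_total / E_photon = 1.38e16.

1.38e16 photons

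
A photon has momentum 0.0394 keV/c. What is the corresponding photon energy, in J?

In SI units: p = 0.0394 keV/c = 2.1056 × 10^-26 kg·m/s.
Since E = pc for a photon, E = 6.313 × 10^-18 J.
So E ≈ 6.31 × 10^-18 J.

6.31 × 10^-18 J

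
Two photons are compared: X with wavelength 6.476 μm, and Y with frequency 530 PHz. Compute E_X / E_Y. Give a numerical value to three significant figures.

E_X = 3.067e-20 J (from wavelength = 6.476 μm, via E = hc/λ).
E_Y = 3.512e-16 J (from frequency = 530 PHz, via E = hf).
Ratio = 3.067e-20 / 3.512e-16 = 8.73e-5.

8.73e-5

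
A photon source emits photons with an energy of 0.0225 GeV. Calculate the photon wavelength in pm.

Convert to SI: E = 0.0225 GeV = 3.6049e-12 J.
Since λ = hc/E for a photon, λ = 5.510e-14 m.
Converting to pm: λ = 0.05510 pm ≈ 0.0551 pm.

0.0551 pm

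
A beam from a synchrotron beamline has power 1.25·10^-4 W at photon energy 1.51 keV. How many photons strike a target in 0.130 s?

6.72·10^10 photons

Total energy: E_total = P·t = 1.25·10^-4 × 0.130 = 1.625·10^-5 J.
Per-photon energy: E = 2.419·10^-16 J.
N = E_total / E_photon = 6.72·10^10.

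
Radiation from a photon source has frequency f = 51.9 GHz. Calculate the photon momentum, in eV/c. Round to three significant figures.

First convert: f = 51.9 GHz = 5.19e10 Hz.
For a photon p = hf/c, so p = 1.147e-31 kg·m/s.
Converting to eV/c: p = 2.146e-4 eV/c ≈ 2.15e-4 eV/c.

2.15e-4 eV/c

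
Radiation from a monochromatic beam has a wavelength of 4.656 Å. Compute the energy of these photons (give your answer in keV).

2.66 keV

In SI units: λ = 4.656 Å = 4.656 × 10^-10 m.
Since E = hc/λ for a photon, E = 4.266 × 10^-16 J.
Converting to keV: E = 2.663 keV ≈ 2.66 keV.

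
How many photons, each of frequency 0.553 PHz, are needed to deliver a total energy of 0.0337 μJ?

Per-photon energy: E = 3.664·10^-19 J (from frequency = 0.553 PHz).
N = E_total / E_photon = 3.37·10^-8 J / 3.664·10^-19 J = 9.20·10^10.

9.20·10^10 photons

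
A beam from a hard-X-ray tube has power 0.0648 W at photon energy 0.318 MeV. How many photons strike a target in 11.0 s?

1.40e13 photons

Total energy: E_total = P·t = 0.0648 × 11.0 = 0.7128 J.
Per-photon energy: E = 5.095e-14 J.
N = E_total / E_photon = 1.40e13.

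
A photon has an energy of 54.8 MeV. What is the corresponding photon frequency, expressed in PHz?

Convert to SI: E = 54.8 MeV = 8.7799e-12 J.
For a photon f = E/h, so f = 1.325e22 Hz.
Converting to PHz: f = 1.325e7 PHz ≈ 1.33e7 PHz.

1.33e7 PHz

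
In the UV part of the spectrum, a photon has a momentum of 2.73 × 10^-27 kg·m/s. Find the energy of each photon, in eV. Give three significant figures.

(c = 2.99792458 × 10^8 m/s, 1 eV = 1.602176634 × 10^-19 J.)
The photon relation is E = pc, giving E = 8.184 × 10^-19 J.
Converting to eV: E = 5.108 eV ≈ 5.11 eV.

5.11 eV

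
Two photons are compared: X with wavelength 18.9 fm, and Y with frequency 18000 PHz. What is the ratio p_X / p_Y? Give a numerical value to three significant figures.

881

p_X = 3.506 × 10^-20 kg·m/s (from wavelength = 18.9 fm, via p = h/λ).
p_Y = 3.978 × 10^-23 kg·m/s (from frequency = 18000 PHz, via p = hf/c).
Ratio = 3.506 × 10^-20 / 3.978 × 10^-23 = 881.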